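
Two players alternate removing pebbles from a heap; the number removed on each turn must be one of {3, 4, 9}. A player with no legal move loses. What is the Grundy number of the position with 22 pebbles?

3

G(0) = 0
G(1) = mex{} = 0
G(2) = mex{} = 0
G(3) = mex{0} = 1
G(4) = mex{0,0} = 1
G(5) = mex{0,0} = 1
G(6) = mex{1,0} = 2
G(7) = mex{1,1} = 0
G(8) = mex{1,1} = 0
G(9) = mex{2,1,0} = 3
G(10) = mex{0,2,0} = 1
G(11) = mex{0,0,0} = 1
G(12) = mex{3,0,1} = 2
G(13) = mex{1,3,1} = 0
G(14) = mex{1,1,1} = 0
G(15) = mex{2,1,2} = 0
G(16) = mex{0,2,0} = 1
G(17) = mex{0,0,0} = 1
G(18) = mex{0,0,3} = 1
G(19) = mex{1,0,1} = 2
G(20) = mex{1,1,1} = 0
G(21) = mex{1,1,2} = 0
G(22) = mex{2,1,0} = 3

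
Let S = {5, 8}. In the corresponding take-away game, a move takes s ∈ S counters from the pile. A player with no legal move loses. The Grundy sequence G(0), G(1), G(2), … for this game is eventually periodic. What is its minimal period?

n :  0  1  2  3  4  5  6  7  8  9 10 11 12 13 14 15 16 17 18 19 20 21 22 23 24 25 26 27
G :  0  0  0  0  0  1  1  1  1  1  2  2  2  0  0  0  0  0  1  1  1  1  1  2  2  2  0  0
G(n+13) = G(n) holds for n = 0,…,7 (a full window of length max(S) = 8), so the sequence is purely periodic with period 13.

13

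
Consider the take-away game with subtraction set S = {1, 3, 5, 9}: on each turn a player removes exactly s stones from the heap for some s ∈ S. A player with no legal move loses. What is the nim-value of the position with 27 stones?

n :  0  1  2  3  4  5  6  7  8  9 10 11 12 13 14 15 16 17 18 19 20 21 22 23 24 25 26 27
G :  0  1  0  1  0  1  0  1  0  1  0  1  0  1  0  1  0  1  0  1  0  1  0  1  0  1  0  1

1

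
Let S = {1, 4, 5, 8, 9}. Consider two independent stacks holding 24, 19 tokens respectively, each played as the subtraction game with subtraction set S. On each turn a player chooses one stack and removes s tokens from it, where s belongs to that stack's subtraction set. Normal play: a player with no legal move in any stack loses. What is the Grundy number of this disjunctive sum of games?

All stacks use S = {1, 4, 5, 8, 9}:
G(0) = 0
G(1) = mex{0} = 1
G(2) = mex{1} = 0
G(3) = mex{0} = 1
G(4) = mex{1,0} = 2
G(5) = mex{2,1,0} = 3
G(6) = mex{3,0,1} = 2
G(7) = mex{2,1,0} = 3
G(8) = mex{3,2,1,0} = 4
G(9) = mex{4,3,2,1,0} = 5
G(10) = mex{5,2,3,0,1} = 4
G(11) = mex{4,3,2,1,0} = 5
G(12) = mex{5,4,3,2,1} = 0
G(13) = mex{0,5,4,3,2} = 1
G(14) = mex{1,4,5,2,3} = 0
G(15) = mex{0,5,4,3,2} = 1
G(16) = mex{1,0,5,4,3} = 2
G(17) = mex{2,1,0,5,4} = 3
G(18) = mex{3,0,1,4,5} = 2
G(19) = mex{2,1,0,5,4} = 3
G(20) = mex{3,2,1,0,5} = 4
G(21) = mex{4,3,2,1,0} = 5
G(22) = mex{5,2,3,0,1} = 4
G(23) = mex{4,3,2,1,0} = 5
G(24) = mex{5,4,3,2,1} = 0
Stack A: G(24) = 0.
Stack B: G(19) = 3.
Combined Grundy value = 0 ⊕ 3 = 3.

3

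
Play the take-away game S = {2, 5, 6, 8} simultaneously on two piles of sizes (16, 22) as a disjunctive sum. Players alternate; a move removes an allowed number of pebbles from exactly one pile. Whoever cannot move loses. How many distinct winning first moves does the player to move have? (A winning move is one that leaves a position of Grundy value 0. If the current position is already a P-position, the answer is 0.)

4

All piles use S = {2, 5, 6, 8}:
G(0) = 0
G(1) = mex{} = 0
G(2) = mex{0} = 1
G(3) = mex{0} = 1
G(4) = mex{1} = 0
G(5) = mex{1,0} = 2
G(6) = mex{0,0,0} = 1
G(7) = mex{2,1,0} = 3
G(8) = mex{1,1,1,0} = 2
G(9) = mex{3,0,1,0} = 2
G(10) = mex{2,2,0,1} = 3
G(11) = mex{2,1,2,1} = 0
G(12) = mex{3,3,1,0} = 2
G(13) = mex{0,2,3,2} = 1
G(14) = mex{2,2,2,1} = 0
G(15) = mex{1,3,2,3} = 0
G(16) = mex{0,0,3,2} = 1
G(17) = mex{0,2,0,2} = 1
G(18) = mex{1,1,2,3} = 0
G(19) = mex{1,0,1,0} = 2
G(20) = mex{0,0,0,2} = 1
G(21) = mex{2,1,0,1} = 3
G(22) = mex{1,1,1,0} = 2
Pile A: G(16) = 1.
Pile B: G(22) = 2.
Combined Grundy value = 1 ⊕ 2 = 3.
A winning move leaves total XOR = 0, i.e. changes one component's Grundy value g to g ⊕ X where X is the current total.
Pile A: need g' = 1⊕3 = 2. Options: 16−2→G=0, 16−5→G=0, 16−6→G=3, 16−8→G=2. Hits: 1.
Pile B: need g' = 2⊕3 = 1. Options: 22−2→G=1, 22−5→G=1, 22−6→G=1, 22−8→G=0. Hits: 3.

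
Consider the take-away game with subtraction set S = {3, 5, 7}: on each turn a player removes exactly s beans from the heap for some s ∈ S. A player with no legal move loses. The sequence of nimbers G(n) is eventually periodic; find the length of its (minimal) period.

G(0) = 0
G(1) = mex{} = 0
G(2) = mex{} = 0
G(3) = mex{0} = 1
G(4) = mex{0} = 1
G(5) = mex{0,0} = 1
G(6) = mex{1,0} = 2
G(7) = mex{1,0,0} = 2
G(8) = mex{1,1,0} = 2
G(9) = mex{2,1,0} = 3
G(10) = mex{2,1,1} = 0
G(11) = mex{2,2,1} = 0
G(12) = mex{3,2,1} = 0
G(13) = mex{0,2,2} = 1
G(14) = mex{0,3,2} = 1
G(15) = mex{0,0,2} = 1
G(16) = mex{1,0,3} = 2
G(17) = mex{1,0,0} = 2
G(18) = mex{1,1,0} = 2
G(19) = mex{2,1,0} = 3
G(20) = mex{2,1,1} = 0
G(21) = mex{2,2,1} = 0
G(n+10) = G(n) holds for n = 0,…,6 (a full window of length max(S) = 7), so the sequence is purely periodic with period 10.

10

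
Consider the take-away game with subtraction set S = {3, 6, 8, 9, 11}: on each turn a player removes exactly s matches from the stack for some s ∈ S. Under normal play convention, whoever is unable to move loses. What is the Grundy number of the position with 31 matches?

1

G(0) = 0
G(1) = mex{} = 0
G(2) = mex{} = 0
G(3) = mex{0} = 1
G(4) = mex{0} = 1
G(5) = mex{0} = 1
G(6) = mex{1,0} = 2
G(7) = mex{1,0} = 2
G(8) = mex{1,0,0} = 2
G(9) = mex{2,1,0,0} = 3
G(10) = mex{2,1,0,0} = 3
G(11) = mex{2,1,1,0,0} = 3
G(12) = mex{3,2,1,1,0} = 4
G(13) = mex{3,2,1,1,0} = 4
G(14) = mex{3,2,2,1,1} = 0
G(15) = mex{4,3,2,2,1} = 0
G(16) = mex{4,3,2,2,1} = 0
G(17) = mex{0,3,3,2,2} = 1
G(18) = mex{0,4,3,3,2} = 1
G(19) = mex{0,4,3,3,2} = 1
G(20) = mex{1,0,4,3,3} = 2
G(21) = mex{1,0,4,4,3} = 2
G(22) = mex{1,0,0,4,3} = 2
G(23) = mex{2,1,0,0,4} = 3
G(24) = mex{2,1,0,0,4} = 3
G(25) = mex{2,1,1,0,0} = 3
G(26) = mex{3,2,1,1,0} = 4
G(27) = mex{3,2,1,1,0} = 4
G(28) = mex{3,2,2,1,1} = 0
G(29) = mex{4,3,2,2,1} = 0
G(30) = mex{4,3,2,2,1} = 0
G(31) = mex{0,3,3,2,2} = 1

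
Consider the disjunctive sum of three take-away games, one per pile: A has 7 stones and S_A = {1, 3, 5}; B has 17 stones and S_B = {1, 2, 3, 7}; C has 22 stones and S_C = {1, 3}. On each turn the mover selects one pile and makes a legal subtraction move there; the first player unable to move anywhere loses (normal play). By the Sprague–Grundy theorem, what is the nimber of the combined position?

0

Pile A, S = {1, 3, 5}:
n : 0 1 2 3 4 5 6 7
G : 0 1 0 1 0 1 0 1
G_A(7) = 1.
Pile B, S = {1, 2, 3, 7}:
n :  0  1  2  3  4  5  6  7  8  9 10 11 12 13 14 15 16 17
G :  0  1  2  3  0  1  2  3  0  1  2  3  0  1  2  3  0  1
G_B(17) = 1.
Pile C, S = {1, 3}:
n :  0  1  2  3  4  5  6  7  8  9 10 11 12 13 14 15 16 17 18 19 20 21 22
G :  0  1  0  1  0  1  0  1  0  1  0  1  0  1  0  1  0  1  0  1  0  1  0
G_C(22) = 0.
Combined Grundy value = 1 ⊕ 1 ⊕ 0 = 0.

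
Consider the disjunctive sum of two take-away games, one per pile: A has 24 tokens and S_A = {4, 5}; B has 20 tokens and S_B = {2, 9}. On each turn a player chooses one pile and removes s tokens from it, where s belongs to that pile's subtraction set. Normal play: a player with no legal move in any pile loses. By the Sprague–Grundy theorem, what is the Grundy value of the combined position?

Pile A, S = {4, 5}:
G(0) = 0
G(1) = mex{} = 0
G(2) = mex{} = 0
G(3) = mex{} = 0
G(4) = mex{0} = 1
G(5) = mex{0,0} = 1
G(6) = mex{0,0} = 1
G(7) = mex{0,0} = 1
G(8) = mex{1,0} = 2
G(9) = mex{1,1} = 0
G(10) = mex{1,1} = 0
G(11) = mex{1,1} = 0
G(12) = mex{2,1} = 0
G(13) = mex{0,2} = 1
G(14) = mex{0,0} = 1
G(15) = mex{0,0} = 1
G(16) = mex{0,0} = 1
G(17) = mex{1,0} = 2
G(18) = mex{1,1} = 0
G(19) = mex{1,1} = 0
G(20) = mex{1,1} = 0
G(21) = mex{2,1} = 0
G(22) = mex{0,2} = 1
G(23) = mex{0,0} = 1
G(24) = mex{0,0} = 1
G_A(24) = 1.
Pile B, S = {2, 9}:
n :  0  1  2  3  4  5  6  7  8  9 10 11 12 13 14 15 16 17 18 19 20
G :  0  0  1  1  0  0  1  1  0  2  1  0  0  1  1  0  0  1  1  0  2
G_B(20) = 2.
Combined Grundy value = 1 ⊕ 2 = 3.

3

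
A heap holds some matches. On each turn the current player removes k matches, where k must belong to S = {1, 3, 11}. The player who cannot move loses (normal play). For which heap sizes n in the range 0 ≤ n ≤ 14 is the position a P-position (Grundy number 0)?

n :  0  1  2  3  4  5  6  7  8  9 10 11 12 13 14
G :  0  1  0  1  0  1  0  1  0  1  0  1  0  1  0
P-positions are exactly the n with G(n) = 0.

0, 2, 4, 6, 8, 10, 12, 14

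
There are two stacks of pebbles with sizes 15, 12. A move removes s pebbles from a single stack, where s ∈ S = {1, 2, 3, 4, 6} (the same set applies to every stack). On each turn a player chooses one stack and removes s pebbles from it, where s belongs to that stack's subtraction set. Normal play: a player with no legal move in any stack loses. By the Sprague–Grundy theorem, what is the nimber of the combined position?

2

All stacks use S = {1, 2, 3, 4, 6}:
G(0) = 0
G(1) = mex{0} = 1
G(2) = mex{1,0} = 2
G(3) = mex{2,1,0} = 3
G(4) = mex{3,2,1,0} = 4
G(5) = mex{4,3,2,1} = 0
G(6) = mex{0,4,3,2,0} = 1
G(7) = mex{1,0,4,3,1} = 2
G(8) = mex{2,1,0,4,2} = 3
G(9) = mex{3,2,1,0,3} = 4
G(10) = mex{4,3,2,1,4} = 0
G(11) = mex{0,4,3,2,0} = 1
G(12) = mex{1,0,4,3,1} = 2
G(13) = mex{2,1,0,4,2} = 3
G(14) = mex{3,2,1,0,3} = 4
G(15) = mex{4,3,2,1,4} = 0
Stack A: G(15) = 0.
Stack B: G(12) = 2.
Combined Grundy value = 0 ⊕ 2 = 2.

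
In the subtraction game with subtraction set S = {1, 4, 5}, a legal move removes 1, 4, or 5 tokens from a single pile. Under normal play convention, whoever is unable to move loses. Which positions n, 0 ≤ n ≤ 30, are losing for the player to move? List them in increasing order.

n :  0  1  2  3  4  5  6  7  8  9 10 11 12 13 14 15 16 17 18 19 20 21 22 23 24 25 26 27 28 29 30
G :  0  1  0  1  2  3  2  3  0  1  0  1  2  3  2  3  0  1  0  1  2  3  2  3  0  1  0  1  2  3  2
P-positions are exactly the n with G(n) = 0.

0, 2, 8, 10, 16, 18, 24, 26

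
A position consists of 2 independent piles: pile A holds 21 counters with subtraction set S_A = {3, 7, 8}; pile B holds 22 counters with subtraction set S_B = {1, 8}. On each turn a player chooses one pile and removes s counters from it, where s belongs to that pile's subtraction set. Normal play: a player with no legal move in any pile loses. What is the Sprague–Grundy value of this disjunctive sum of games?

0

Pile A, S = {3, 7, 8}:
G(0) = 0
G(1) = mex{} = 0
G(2) = mex{} = 0
G(3) = mex{0} = 1
G(4) = mex{0} = 1
G(5) = mex{0} = 1
G(6) = mex{1} = 0
G(7) = mex{1,0} = 2
G(8) = mex{1,0,0} = 2
G(9) = mex{0,0,0} = 1
G(10) = mex{2,1,0} = 3
G(11) = mex{2,1,1} = 0
G(12) = mex{1,1,1} = 0
G(13) = mex{3,0,1} = 2
G(14) = mex{0,2,0} = 1
G(15) = mex{0,2,2} = 1
G(16) = mex{2,1,2} = 0
G(17) = mex{1,3,1} = 0
G(18) = mex{1,0,3} = 2
G(19) = mex{0,0,0} = 1
G(20) = mex{0,2,0} = 1
G(21) = mex{2,1,2} = 0
G_A(21) = 0.
Pile B, S = {1, 8}:
G(0) = 0
G(1) = mex{0} = 1
G(2) = mex{1} = 0
G(3) = mex{0} = 1
G(4) = mex{1} = 0
G(5) = mex{0} = 1
G(6) = mex{1} = 0
G(7) = mex{0} = 1
G(8) = mex{1,0} = 2
G(9) = mex{2,1} = 0
G(10) = mex{0,0} = 1
G(11) = mex{1,1} = 0
G(12) = mex{0,0} = 1
G(13) = mex{1,1} = 0
G(14) = mex{0,0} = 1
G(15) = mex{1,1} = 0
G(16) = mex{0,2} = 1
G(17) = mex{1,0} = 2
G(18) = mex{2,1} = 0
G(19) = mex{0,0} = 1
G(20) = mex{1,1} = 0
G(21) = mex{0,0} = 1
G(22) = mex{1,1} = 0
G_B(22) = 0.
Combined Grundy value = 0 ⊕ 0 = 0.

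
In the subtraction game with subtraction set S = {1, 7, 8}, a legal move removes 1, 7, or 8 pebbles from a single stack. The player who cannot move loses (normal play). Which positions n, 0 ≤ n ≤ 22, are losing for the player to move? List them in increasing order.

G(0) = 0
G(1) = mex{0} = 1
G(2) = mex{1} = 0
G(3) = mex{0} = 1
G(4) = mex{1} = 0
G(5) = mex{0} = 1
G(6) = mex{1} = 0
G(7) = mex{0,0} = 1
G(8) = mex{1,1,0} = 2
G(9) = mex{2,0,1} = 3
G(10) = mex{3,1,0} = 2
G(11) = mex{2,0,1} = 3
G(12) = mex{3,1,0} = 2
G(13) = mex{2,0,1} = 3
G(14) = mex{3,1,0} = 2
G(15) = mex{2,2,1} = 0
G(16) = mex{0,3,2} = 1
G(17) = mex{1,2,3} = 0
G(18) = mex{0,3,2} = 1
G(19) = mex{1,2,3} = 0
G(20) = mex{0,3,2} = 1
G(21) = mex{1,2,3} = 0
G(22) = mex{0,0,2} = 1
P-positions are exactly the n with G(n) = 0.

0, 2, 4, 6, 15, 17, 19, 21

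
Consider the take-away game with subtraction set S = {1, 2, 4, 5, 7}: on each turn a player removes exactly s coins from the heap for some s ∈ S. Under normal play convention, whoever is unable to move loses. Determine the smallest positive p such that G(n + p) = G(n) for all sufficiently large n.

3

G(0) = 0
G(1) = mex{0} = 1
G(2) = mex{1,0} = 2
G(3) = mex{2,1} = 0
G(4) = mex{0,2,0} = 1
G(5) = mex{1,0,1,0} = 2
G(6) = mex{2,1,2,1} = 0
G(7) = mex{0,2,0,2,0} = 1
G(8) = mex{1,0,1,0,1} = 2
G(9) = mex{2,1,2,1,2} = 0
G(10) = mex{0,2,0,2,0} = 1
G(11) = mex{1,0,1,0,1} = 2
G(12) = mex{2,1,2,1,2} = 0
G(13) = mex{0,2,0,2,0} = 1
G(14) = mex{1,0,1,0,1} = 2
G(n+3) = G(n) holds for n = 0,…,6 (a full window of length max(S) = 7), so the sequence is purely periodic with period 3.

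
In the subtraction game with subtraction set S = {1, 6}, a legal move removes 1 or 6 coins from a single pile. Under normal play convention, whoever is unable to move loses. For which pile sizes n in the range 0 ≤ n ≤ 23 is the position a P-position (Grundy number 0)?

n :  0  1  2  3  4  5  6  7  8  9 10 11 12 13 14 15 16 17 18 19 20 21 22 23
G :  0  1  0  1  0  1  2  0  1  0  1  0  1  2  0  1  0  1  0  1  2  0  1  0
P-positions are exactly the n with G(n) = 0.

0, 2, 4, 7, 9, 11, 14, 16, 18, 21, 23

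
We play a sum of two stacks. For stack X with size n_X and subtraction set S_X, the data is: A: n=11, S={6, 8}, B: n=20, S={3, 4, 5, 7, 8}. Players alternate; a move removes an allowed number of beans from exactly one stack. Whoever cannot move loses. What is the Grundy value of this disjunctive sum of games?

Stack A, S = {6, 8}:
n :  0  1  2  3  4  5  6  7  8  9 10 11
G :  0  0  0  0  0  0  1  1  1  1  1  1
G_A(11) = 1.
Stack B, S = {3, 4, 5, 7, 8}:
n :  0  1  2  3  4  5  6  7  8  9 10 11 12 13 14 15 16 17 18 19 20
G :  0  0  0  1  1  1  2  2  2  3  3  0  0  0  1  1  1  2  2  2  3
G_B(20) = 3.
Combined Grundy value = 1 ⊕ 3 = 2.

2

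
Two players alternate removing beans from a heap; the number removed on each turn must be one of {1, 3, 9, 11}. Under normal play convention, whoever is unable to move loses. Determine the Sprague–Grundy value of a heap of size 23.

1

n :  0  1  2  3  4  5  6  7  8  9 10 11 12 13 14 15 16 17 18 19 20 21 22 23
G :  0  1  0  1  0  1  0  1  0  1  0  1  0  1  0  1  0  1  0  1  0  1  0  1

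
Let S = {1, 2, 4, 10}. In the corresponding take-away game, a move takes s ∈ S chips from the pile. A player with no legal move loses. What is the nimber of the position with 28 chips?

n :  0  1  2  3  4  5  6  7  8  9 10 11 12 13 14 15 16 17 18 19 20 21 22 23 24 25 26 27 28
G :  0  1  2  0  1  2  0  1  2  0  1  2  0  1  2  0  1  2  0  1  2  0  1  2  0  1  2  0  1

1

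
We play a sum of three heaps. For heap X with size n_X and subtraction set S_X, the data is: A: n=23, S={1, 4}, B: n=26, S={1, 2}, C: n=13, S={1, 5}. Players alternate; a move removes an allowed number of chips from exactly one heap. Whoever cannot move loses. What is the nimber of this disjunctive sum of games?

Heap A, S = {1, 4}:
n :  0  1  2  3  4  5  6  7  8  9 10 11 12 13 14 15 16 17 18 19 20 21 22 23
G :  0  1  0  1  2  0  1  0  1  2  0  1  0  1  2  0  1  0  1  2  0  1  0  1
G_A(23) = 1.
Heap B, S = {1, 2}:
n :  0  1  2  3  4  5  6  7  8  9 10 11 12 13 14 15 16 17 18 19 20 21 22 23 24 25 26
G :  0  1  2  0  1  2  0  1  2  0  1  2  0  1  2  0  1  2  0  1  2  0  1  2  0  1  2
G_B(26) = 2.
Heap C, S = {1, 5}:
G(0) = 0
G(1) = mex{0} = 1
G(2) = mex{1} = 0
G(3) = mex{0} = 1
G(4) = mex{1} = 0
G(5) = mex{0,0} = 1
G(6) = mex{1,1} = 0
G(7) = mex{0,0} = 1
G(8) = mex{1,1} = 0
G(9) = mex{0,0} = 1
G(10) = mex{1,1} = 0
G(11) = mex{0,0} = 1
G(12) = mex{1,1} = 0
G(13) = mex{0,0} = 1
G_C(13) = 1.
Combined Grundy value = 1 ⊕ 2 ⊕ 1 = 2.

2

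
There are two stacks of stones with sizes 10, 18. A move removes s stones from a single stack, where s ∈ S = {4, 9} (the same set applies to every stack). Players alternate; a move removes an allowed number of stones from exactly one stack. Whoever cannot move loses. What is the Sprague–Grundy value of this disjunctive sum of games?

3

All stacks use S = {4, 9}:
G(0) = 0
G(1) = mex{} = 0
G(2) = mex{} = 0
G(3) = mex{} = 0
G(4) = mex{0} = 1
G(5) = mex{0} = 1
G(6) = mex{0} = 1
G(7) = mex{0} = 1
G(8) = mex{1} = 0
G(9) = mex{1,0} = 2
G(10) = mex{1,0} = 2
G(11) = mex{1,0} = 2
G(12) = mex{0,0} = 1
G(13) = mex{2,1} = 0
G(14) = mex{2,1} = 0
G(15) = mex{2,1} = 0
G(16) = mex{1,1} = 0
G(17) = mex{0,0} = 1
G(18) = mex{0,2} = 1
Stack A: G(10) = 2.
Stack B: G(18) = 1.
Combined Grundy value = 2 ⊕ 1 = 3.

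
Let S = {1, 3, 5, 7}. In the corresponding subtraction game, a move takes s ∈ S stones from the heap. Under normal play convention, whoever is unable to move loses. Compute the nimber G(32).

G(0) = 0
G(1) = mex{0} = 1
G(2) = mex{1} = 0
G(3) = mex{0,0} = 1
G(4) = mex{1,1} = 0
G(5) = mex{0,0,0} = 1
G(6) = mex{1,1,1} = 0
G(7) = mex{0,0,0,0} = 1
G(8) = mex{1,1,1,1} = 0
G(9) = mex{0,0,0,0} = 1
G(10) = mex{1,1,1,1} = 0
G(11) = mex{0,0,0,0} = 1
G(12) = mex{1,1,1,1} = 0
G(13) = mex{0,0,0,0} = 1
G(14) = mex{1,1,1,1} = 0
G(15) = mex{0,0,0,0} = 1
G(16) = mex{1,1,1,1} = 0
G(17) = mex{0,0,0,0} = 1
G(18) = mex{1,1,1,1} = 0
G(19) = mex{0,0,0,0} = 1
G(20) = mex{1,1,1,1} = 0
G(21) = mex{0,0,0,0} = 1
G(22) = mex{1,1,1,1} = 0
G(23) = mex{0,0,0,0} = 1
G(24) = mex{1,1,1,1} = 0
G(25) = mex{0,0,0,0} = 1
G(26) = mex{1,1,1,1} = 0
G(27) = mex{0,0,0,0} = 1
G(28) = mex{1,1,1,1} = 0
G(29) = mex{0,0,0,0} = 1
G(30) = mex{1,1,1,1} = 0
G(31) = mex{0,0,0,0} = 1
G(32) = mex{1,1,1,1} = 0

0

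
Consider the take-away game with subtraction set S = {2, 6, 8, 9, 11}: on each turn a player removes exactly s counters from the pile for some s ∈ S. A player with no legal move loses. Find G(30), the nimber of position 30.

2

G(0) = 0
G(1) = mex{} = 0
G(2) = mex{0} = 1
G(3) = mex{0} = 1
G(4) = mex{1} = 0
G(5) = mex{1} = 0
G(6) = mex{0,0} = 1
G(7) = mex{0,0} = 1
G(8) = mex{1,1,0} = 2
G(9) = mex{1,1,0,0} = 2
G(10) = mex{2,0,1,0} = 3
G(11) = mex{2,0,1,1,0} = 3
G(12) = mex{3,1,0,1,0} = 2
G(13) = mex{3,1,0,0,1} = 2
G(14) = mex{2,2,1,0,1} = 3
G(15) = mex{2,2,1,1,0} = 3
G(16) = mex{3,3,2,1,0} = 4
G(17) = mex{3,3,2,2,1} = 0
G(18) = mex{4,2,3,2,1} = 0
G(19) = mex{0,2,3,3,2} = 1
G(20) = mex{0,3,2,3,2} = 1
G(21) = mex{1,3,2,2,3} = 0
G(22) = mex{1,4,3,2,3} = 0
G(23) = mex{0,0,3,3,2} = 1
G(24) = mex{0,0,4,3,2} = 1
G(25) = mex{1,1,0,4,3} = 2
G(26) = mex{1,1,0,0,3} = 2
G(27) = mex{2,0,1,0,4} = 3
G(28) = mex{2,0,1,1,0} = 3
G(29) = mex{3,1,0,1,0} = 2
G(30) = mex{3,1,0,0,1} = 2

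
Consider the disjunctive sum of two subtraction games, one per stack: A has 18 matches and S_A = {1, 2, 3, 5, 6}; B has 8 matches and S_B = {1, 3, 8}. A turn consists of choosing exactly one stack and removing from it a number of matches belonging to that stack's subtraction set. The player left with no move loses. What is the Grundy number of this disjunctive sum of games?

Stack A, S = {1, 2, 3, 5, 6}:
n :  0  1  2  3  4  5  6  7  8  9 10 11 12 13 14 15 16 17 18
G :  0  1  2  3  0  1  2  3  0  1  2  3  0  1  2  3  0  1  2
G_A(18) = 2.
Stack B, S = {1, 3, 8}:
G(0) = 0
G(1) = mex{0} = 1
G(2) = mex{1} = 0
G(3) = mex{0,0} = 1
G(4) = mex{1,1} = 0
G(5) = mex{0,0} = 1
G(6) = mex{1,1} = 0
G(7) = mex{0,0} = 1
G(8) = mex{1,1,0} = 2
G_B(8) = 2.
Combined Grundy value = 2 ⊕ 2 = 0.

0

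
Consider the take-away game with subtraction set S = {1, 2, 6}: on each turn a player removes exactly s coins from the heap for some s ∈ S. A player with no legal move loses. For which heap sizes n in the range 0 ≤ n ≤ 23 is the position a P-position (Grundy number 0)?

G(0) = 0
G(1) = mex{0} = 1
G(2) = mex{1,0} = 2
G(3) = mex{2,1} = 0
G(4) = mex{0,2} = 1
G(5) = mex{1,0} = 2
G(6) = mex{2,1,0} = 3
G(7) = mex{3,2,1} = 0
G(8) = mex{0,3,2} = 1
G(9) = mex{1,0,0} = 2
G(10) = mex{2,1,1} = 0
G(11) = mex{0,2,2} = 1
G(12) = mex{1,0,3} = 2
G(13) = mex{2,1,0} = 3
G(14) = mex{3,2,1} = 0
G(15) = mex{0,3,2} = 1
G(16) = mex{1,0,0} = 2
G(17) = mex{2,1,1} = 0
G(18) = mex{0,2,2} = 1
G(19) = mex{1,0,3} = 2
G(20) = mex{2,1,0} = 3
G(21) = mex{3,2,1} = 0
G(22) = mex{0,3,2} = 1
G(23) = mex{1,0,0} = 2
P-positions are exactly the n with G(n) = 0.

0, 3, 7, 10, 14, 17, 21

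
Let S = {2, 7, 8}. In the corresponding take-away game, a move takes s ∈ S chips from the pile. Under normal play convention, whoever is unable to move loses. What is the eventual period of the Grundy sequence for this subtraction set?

n :  0  1  2  3  4  5  6  7  8  9 10 11 12 13 14 15 16 17 18 19 20 21 22 23 24 25 26
G :  0  0  1  1  0  0  1  1  2  2  0  3  1  2  0  0  1  1  2  0  0  1  1  2  0  0  1
From n = 12 onward G(n+5) = G(n); since this holds over max(S) = 8 consecutive positions the period is 5 (pre-period 12).

5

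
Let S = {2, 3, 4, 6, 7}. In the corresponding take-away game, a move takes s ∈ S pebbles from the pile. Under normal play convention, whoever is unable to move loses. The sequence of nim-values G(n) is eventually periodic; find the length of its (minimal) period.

G(0) = 0
G(1) = mex{} = 0
G(2) = mex{0} = 1
G(3) = mex{0,0} = 1
G(4) = mex{1,0,0} = 2
G(5) = mex{1,1,0} = 2
G(6) = mex{2,1,1,0} = 3
G(7) = mex{2,2,1,0,0} = 3
G(8) = mex{3,2,2,1,0} = 4
G(9) = mex{3,3,2,1,1} = 0
G(10) = mex{4,3,3,2,1} = 0
G(11) = mex{0,4,3,2,2} = 1
G(12) = mex{0,0,4,3,2} = 1
G(13) = mex{1,0,0,3,3} = 2
G(14) = mex{1,1,0,4,3} = 2
G(15) = mex{2,1,1,0,4} = 3
G(16) = mex{2,2,1,0,0} = 3
G(17) = mex{3,2,2,1,0} = 4
G(18) = mex{3,3,2,1,1} = 0
G(19) = mex{4,3,3,2,1} = 0
G(n+9) = G(n) holds for n = 0,…,6 (a full window of length max(S) = 7), so the sequence is purely periodic with period 9.

9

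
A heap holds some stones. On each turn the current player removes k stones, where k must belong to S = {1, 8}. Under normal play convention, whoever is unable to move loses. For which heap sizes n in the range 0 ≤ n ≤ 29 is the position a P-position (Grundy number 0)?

n :  0  1  2  3  4  5  6  7  8  9 10 11 12 13 14 15 16 17 18 19 20 21 22 23 24 25 26 27 28 29
G :  0  1  0  1  0  1  0  1  2  0  1  0  1  0  1  0  1  2  0  1  0  1  0  1  0  1  2  0  1  0
P-positions are exactly the n with G(n) = 0.

0, 2, 4, 6, 9, 11, 13, 15, 18, 20, 22, 24, 27, 29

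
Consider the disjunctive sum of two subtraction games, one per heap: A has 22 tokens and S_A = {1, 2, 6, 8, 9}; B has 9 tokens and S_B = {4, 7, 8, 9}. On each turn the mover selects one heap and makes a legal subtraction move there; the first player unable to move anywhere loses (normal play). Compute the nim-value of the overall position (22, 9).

Heap A, S = {1, 2, 6, 8, 9}:
G(0) = 0
G(1) = mex{0} = 1
G(2) = mex{1,0} = 2
G(3) = mex{2,1} = 0
G(4) = mex{0,2} = 1
G(5) = mex{1,0} = 2
G(6) = mex{2,1,0} = 3
G(7) = mex{3,2,1} = 0
G(8) = mex{0,3,2,0} = 1
G(9) = mex{1,0,0,1,0} = 2
G(10) = mex{2,1,1,2,1} = 0
G(11) = mex{0,2,2,0,2} = 1
G(12) = mex{1,0,3,1,0} = 2
G(13) = mex{2,1,0,2,1} = 3
G(14) = mex{3,2,1,3,2} = 0
G(15) = mex{0,3,2,0,3} = 1
G(16) = mex{1,0,0,1,0} = 2
G(17) = mex{2,1,1,2,1} = 0
G(18) = mex{0,2,2,0,2} = 1
G(19) = mex{1,0,3,1,0} = 2
G(20) = mex{2,1,0,2,1} = 3
G(21) = mex{3,2,1,3,2} = 0
G(22) = mex{0,3,2,0,3} = 1
G_A(22) = 1.
Heap B, S = {4, 7, 8, 9}:
G(0) = 0
G(1) = mex{} = 0
G(2) = mex{} = 0
G(3) = mex{} = 0
G(4) = mex{0} = 1
G(5) = mex{0} = 1
G(6) = mex{0} = 1
G(7) = mex{0,0} = 1
G(8) = mex{1,0,0} = 2
G(9) = mex{1,0,0,0} = 2
G_B(9) = 2.
Combined Grundy value = 1 ⊕ 2 = 3.

3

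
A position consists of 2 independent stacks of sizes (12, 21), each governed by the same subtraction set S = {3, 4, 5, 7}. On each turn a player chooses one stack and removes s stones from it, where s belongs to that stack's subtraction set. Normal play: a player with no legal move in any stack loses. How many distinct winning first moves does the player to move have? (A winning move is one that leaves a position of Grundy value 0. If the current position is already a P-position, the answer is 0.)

All stacks use S = {3, 4, 5, 7}:
n :  0  1  2  3  4  5  6  7  8  9 10 11 12 13 14 15 16 17 18 19 20 21
G :  0  0  0  1  1  1  2  2  2  3  0  0  0  1  1  1  2  2  2  3  0  0
Stack A: G(12) = 0.
Stack B: G(21) = 0.
Combined Grundy value = 0 ⊕ 0 = 0.
A winning move leaves total XOR = 0, i.e. changes one component's Grundy value g to g ⊕ X where X is the current total.
Stack A: target g' = 0⊕0 = 0, but every legal move changes the Grundy value (mex property), so 0 moves.
Stack B: target g' = 0⊕0 = 0, but every legal move changes the Grundy value (mex property), so 0 moves.

0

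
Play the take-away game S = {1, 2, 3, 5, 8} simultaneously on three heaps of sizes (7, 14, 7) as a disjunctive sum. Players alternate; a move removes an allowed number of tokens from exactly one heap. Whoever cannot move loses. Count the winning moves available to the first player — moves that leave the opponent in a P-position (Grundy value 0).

All heaps use S = {1, 2, 3, 5, 8}:
G(0) = 0
G(1) = mex{0} = 1
G(2) = mex{1,0} = 2
G(3) = mex{2,1,0} = 3
G(4) = mex{3,2,1} = 0
G(5) = mex{0,3,2,0} = 1
G(6) = mex{1,0,3,1} = 2
G(7) = mex{2,1,0,2} = 3
G(8) = mex{3,2,1,3,0} = 4
G(9) = mex{4,3,2,0,1} = 5
G(10) = mex{5,4,3,1,2} = 0
G(11) = mex{0,5,4,2,3} = 1
G(12) = mex{1,0,5,3,0} = 2
G(13) = mex{2,1,0,4,1} = 3
G(14) = mex{3,2,1,5,2} = 0
Heap A: G(7) = 3.
Heap B: G(14) = 0.
Heap C: G(7) = 3.
Combined Grundy value = 3 ⊕ 0 ⊕ 3 = 0.
A winning move leaves total XOR = 0, i.e. changes one component's Grundy value g to g ⊕ X where X is the current total.
Heap A: target g' = 3⊕0 = 3, but every legal move changes the Grundy value (mex property), so 0 moves.
Heap B: target g' = 0⊕0 = 0, but every legal move changes the Grundy value (mex property), so 0 moves.
Heap C: target g' = 3⊕0 = 3, but every legal move changes the Grundy value (mex property), so 0 moves.

0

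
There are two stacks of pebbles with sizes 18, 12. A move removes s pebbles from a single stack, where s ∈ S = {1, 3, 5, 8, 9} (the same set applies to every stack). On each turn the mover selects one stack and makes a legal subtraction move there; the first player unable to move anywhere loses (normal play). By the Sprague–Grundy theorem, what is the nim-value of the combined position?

All stacks use S = {1, 3, 5, 8, 9}:
G(0) = 0
G(1) = mex{0} = 1
G(2) = mex{1} = 0
G(3) = mex{0,0} = 1
G(4) = mex{1,1} = 0
G(5) = mex{0,0,0} = 1
G(6) = mex{1,1,1} = 0
G(7) = mex{0,0,0} = 1
G(8) = mex{1,1,1,0} = 2
G(9) = mex{2,0,0,1,0} = 3
G(10) = mex{3,1,1,0,1} = 2
G(11) = mex{2,2,0,1,0} = 3
G(12) = mex{3,3,1,0,1} = 2
G(13) = mex{2,2,2,1,0} = 3
G(14) = mex{3,3,3,0,1} = 2
G(15) = mex{2,2,2,1,0} = 3
G(16) = mex{3,3,3,2,1} = 0
G(17) = mex{0,2,2,3,2} = 1
G(18) = mex{1,3,3,2,3} = 0
Stack A: G(18) = 0.
Stack B: G(12) = 2.
Combined Grundy value = 0 ⊕ 2 = 2.

2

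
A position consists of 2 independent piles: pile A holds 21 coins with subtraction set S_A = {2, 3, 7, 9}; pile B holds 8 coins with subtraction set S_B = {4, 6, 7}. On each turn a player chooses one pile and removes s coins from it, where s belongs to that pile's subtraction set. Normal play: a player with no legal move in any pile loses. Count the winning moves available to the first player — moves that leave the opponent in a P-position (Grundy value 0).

Pile A, S = {2, 3, 7, 9}:
G(0) = 0
G(1) = mex{} = 0
G(2) = mex{0} = 1
G(3) = mex{0,0} = 1
G(4) = mex{1,0} = 2
G(5) = mex{1,1} = 0
G(6) = mex{2,1} = 0
G(7) = mex{0,2,0} = 1
G(8) = mex{0,0,0} = 1
G(9) = mex{1,0,1,0} = 2
G(10) = mex{1,1,1,0} = 2
G(11) = mex{2,1,2,1} = 0
G(12) = mex{2,2,0,1} = 3
G(13) = mex{0,2,0,2} = 1
G(14) = mex{3,0,1,0} = 2
G(15) = mex{1,3,1,0} = 2
G(16) = mex{2,1,2,1} = 0
G(17) = mex{2,2,2,1} = 0
G(18) = mex{0,2,0,2} = 1
G(19) = mex{0,0,3,2} = 1
G(20) = mex{1,0,1,0} = 2
G(21) = mex{1,1,2,3} = 0
G_A(21) = 0.
Pile B, S = {4, 6, 7}:
G(0) = 0
G(1) = mex{} = 0
G(2) = mex{} = 0
G(3) = mex{} = 0
G(4) = mex{0} = 1
G(5) = mex{0} = 1
G(6) = mex{0,0} = 1
G(7) = mex{0,0,0} = 1
G(8) = mex{1,0,0} = 2
G_B(8) = 2.
Combined Grundy value = 0 ⊕ 2 = 2.
A winning move leaves total XOR = 0, i.e. changes one component's Grundy value g to g ⊕ X where X is the current total.
Pile A: need g' = 0⊕2 = 2. Options: 21−2→G=1, 21−3→G=1, 21−7→G=2, 21−9→G=3. Hits: 1.
Pile B: need g' = 2⊕2 = 0. Options: 8−4→G=1, 8−6→G=0, 8−7→G=0. Hits: 2.

3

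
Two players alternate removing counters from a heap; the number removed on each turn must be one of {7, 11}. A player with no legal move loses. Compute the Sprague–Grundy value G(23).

n :  0  1  2  3  4  5  6  7  8  9 10 11 12 13 14 15 16 17 18 19 20 21 22 23
G :  0  0  0  0  0  0  0  1  1  1  1  1  1  1  2  2  2  2  0  0  0  0  0  0

0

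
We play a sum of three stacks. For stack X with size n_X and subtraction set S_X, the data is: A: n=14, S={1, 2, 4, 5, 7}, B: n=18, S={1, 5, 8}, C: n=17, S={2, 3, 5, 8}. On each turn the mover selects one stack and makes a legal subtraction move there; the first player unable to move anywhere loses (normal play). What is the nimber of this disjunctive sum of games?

Stack A, S = {1, 2, 4, 5, 7}:
G(0) = 0
G(1) = mex{0} = 1
G(2) = mex{1,0} = 2
G(3) = mex{2,1} = 0
G(4) = mex{0,2,0} = 1
G(5) = mex{1,0,1,0} = 2
G(6) = mex{2,1,2,1} = 0
G(7) = mex{0,2,0,2,0} = 1
G(8) = mex{1,0,1,0,1} = 2
G(9) = mex{2,1,2,1,2} = 0
G(10) = mex{0,2,0,2,0} = 1
G(11) = mex{1,0,1,0,1} = 2
G(12) = mex{2,1,2,1,2} = 0
G(13) = mex{0,2,0,2,0} = 1
G(14) = mex{1,0,1,0,1} = 2
G_A(14) = 2.
Stack B, S = {1, 5, 8}:
n :  0  1  2  3  4  5  6  7  8  9 10 11 12 13 14 15 16 17 18
G :  0  1  0  1  0  1  0  1  2  3  2  3  2  0  1  0  1  0  1
G_B(18) = 1.
Stack C, S = {2, 3, 5, 8}:
G(0) = 0
G(1) = mex{} = 0
G(2) = mex{0} = 1
G(3) = mex{0,0} = 1
G(4) = mex{1,0} = 2
G(5) = mex{1,1,0} = 2
G(6) = mex{2,1,0} = 3
G(7) = mex{2,2,1} = 0
G(8) = mex{3,2,1,0} = 4
G(9) = mex{0,3,2,0} = 1
G(10) = mex{4,0,2,1} = 3
G(11) = mex{1,4,3,1} = 0
G(12) = mex{3,1,0,2} = 4
G(13) = mex{0,3,4,2} = 1
G(14) = mex{4,0,1,3} = 2
G(15) = mex{1,4,3,0} = 2
G(16) = mex{2,1,0,4} = 3
G(17) = mex{2,2,4,1} = 0
G_C(17) = 0.
Combined Grundy value = 2 ⊕ 1 ⊕ 0 = 3.

3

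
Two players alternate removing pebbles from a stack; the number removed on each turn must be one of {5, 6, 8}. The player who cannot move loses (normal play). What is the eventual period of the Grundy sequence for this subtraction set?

13

G(0) = 0
G(1) = mex{} = 0
G(2) = mex{} = 0
G(3) = mex{} = 0
G(4) = mex{} = 0
G(5) = mex{0} = 1
G(6) = mex{0,0} = 1
G(7) = mex{0,0} = 1
G(8) = mex{0,0,0} = 1
G(9) = mex{0,0,0} = 1
G(10) = mex{1,0,0} = 2
G(11) = mex{1,1,0} = 2
G(12) = mex{1,1,0} = 2
G(13) = mex{1,1,1} = 0
G(14) = mex{1,1,1} = 0
G(15) = mex{2,1,1} = 0
G(16) = mex{2,2,1} = 0
G(17) = mex{2,2,1} = 0
G(18) = mex{0,2,2} = 1
G(19) = mex{0,0,2} = 1
G(20) = mex{0,0,2} = 1
G(21) = mex{0,0,0} = 1
G(22) = mex{0,0,0} = 1
G(23) = mex{1,0,0} = 2
G(24) = mex{1,1,0} = 2
G(25) = mex{1,1,0} = 2
G(26) = mex{1,1,1} = 0
G(27) = mex{1,1,1} = 0
G(n+13) = G(n) holds for n = 0,…,7 (a full window of length max(S) = 8), so the sequence is purely periodic with period 13.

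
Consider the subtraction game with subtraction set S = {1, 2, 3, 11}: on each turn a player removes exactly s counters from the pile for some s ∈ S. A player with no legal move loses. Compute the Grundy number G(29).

n :  0  1  2  3  4  5  6  7  8  9 10 11 12 13 14 15 16 17 18 19 20 21 22 23 24 25 26 27 28 29
G :  0  1  2  3  0  1  2  3  0  1  2  3  0  1  2  3  0  1  2  3  0  1  2  3  0  1  2  3  0  1

1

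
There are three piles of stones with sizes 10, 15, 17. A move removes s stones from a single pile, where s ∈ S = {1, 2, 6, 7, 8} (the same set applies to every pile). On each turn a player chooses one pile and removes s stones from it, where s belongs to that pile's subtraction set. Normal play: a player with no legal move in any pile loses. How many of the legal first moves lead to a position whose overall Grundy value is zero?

All piles use S = {1, 2, 6, 7, 8}:
G(0) = 0
G(1) = mex{0} = 1
G(2) = mex{1,0} = 2
G(3) = mex{2,1} = 0
G(4) = mex{0,2} = 1
G(5) = mex{1,0} = 2
G(6) = mex{2,1,0} = 3
G(7) = mex{3,2,1,0} = 4
G(8) = mex{4,3,2,1,0} = 5
G(9) = mex{5,4,0,2,1} = 3
G(10) = mex{3,5,1,0,2} = 4
G(11) = mex{4,3,2,1,0} = 5
G(12) = mex{5,4,3,2,1} = 0
G(13) = mex{0,5,4,3,2} = 1
G(14) = mex{1,0,5,4,3} = 2
G(15) = mex{2,1,3,5,4} = 0
G(16) = mex{0,2,4,3,5} = 1
G(17) = mex{1,0,5,4,3} = 2
Pile A: G(10) = 4.
Pile B: G(15) = 0.
Pile C: G(17) = 2.
Combined Grundy value = 4 ⊕ 0 ⊕ 2 = 6.
A winning move leaves total XOR = 0, i.e. changes one component's Grundy value g to g ⊕ X where X is the current total.
Pile A: need g' = 4⊕6 = 2. Options: 10−1→G=3, 10−2→G=5, 10−6→G=1, 10−7→G=0, 10−8→G=2. Hits: 1.
Pile B: need g' = 0⊕6 = 6. Options: 15−1→G=2, 15−2→G=1, 15−6→G=3, 15−7→G=5, 15−8→G=4. Hits: 0.
Pile C: need g' = 2⊕6 = 4. Options: 17−1→G=1, 17−2→G=0, 17−6→G=5, 17−7→G=4, 17−8→G=3. Hits: 1.

2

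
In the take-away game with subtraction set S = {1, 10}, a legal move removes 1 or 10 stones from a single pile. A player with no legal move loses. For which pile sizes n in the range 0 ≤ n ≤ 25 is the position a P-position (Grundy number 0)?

n :  0  1  2  3  4  5  6  7  8  9 10 11 12 13 14 15 16 17 18 19 20 21 22 23 24 25
G :  0  1  0  1  0  1  0  1  0  1  2  0  1  0  1  0  1  0  1  0  1  2  0  1  0  1
P-positions are exactly the n with G(n) = 0.

0, 2, 4, 6, 8, 11, 13, 15, 17, 19, 22, 24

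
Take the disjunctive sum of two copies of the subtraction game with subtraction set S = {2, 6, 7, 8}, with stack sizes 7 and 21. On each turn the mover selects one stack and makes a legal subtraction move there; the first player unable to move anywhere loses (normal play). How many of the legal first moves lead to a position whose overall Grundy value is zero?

All stacks use S = {2, 6, 7, 8}:
n :  0  1  2  3  4  5  6  7  8  9 10 11 12 13 14 15 16 17 18 19 20 21
G :  0  0  1  1  0  0  1  1  2  2  3  3  2  2  0  0  1  1  0  0  1  1
Stack A: G(7) = 1.
Stack B: G(21) = 1.
Combined Grundy value = 1 ⊕ 1 = 0.
A winning move leaves total XOR = 0, i.e. changes one component's Grundy value g to g ⊕ X where X is the current total.
Stack A: target g' = 1⊕0 = 1, but every legal move changes the Grundy value (mex property), so 0 moves.
Stack B: target g' = 1⊕0 = 1, but every legal move changes the Grundy value (mex property), so 0 moves.

0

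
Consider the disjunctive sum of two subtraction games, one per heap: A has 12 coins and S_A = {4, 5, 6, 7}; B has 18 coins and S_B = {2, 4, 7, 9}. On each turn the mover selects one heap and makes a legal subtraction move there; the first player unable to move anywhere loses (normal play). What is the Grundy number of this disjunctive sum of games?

Heap A, S = {4, 5, 6, 7}:
G(0) = 0
G(1) = mex{} = 0
G(2) = mex{} = 0
G(3) = mex{} = 0
G(4) = mex{0} = 1
G(5) = mex{0,0} = 1
G(6) = mex{0,0,0} = 1
G(7) = mex{0,0,0,0} = 1
G(8) = mex{1,0,0,0} = 2
G(9) = mex{1,1,0,0} = 2
G(10) = mex{1,1,1,0} = 2
G(11) = mex{1,1,1,1} = 0
G(12) = mex{2,1,1,1} = 0
G_A(12) = 0.
Heap B, S = {2, 4, 7, 9}:
n :  0  1  2  3  4  5  6  7  8  9 10 11 12 13 14 15 16 17 18
G :  0  0  1  1  2  2  0  3  1  4  2  0  0  1  1  2  2  0  3
G_B(18) = 3.
Combined Grundy value = 0 ⊕ 3 = 3.

3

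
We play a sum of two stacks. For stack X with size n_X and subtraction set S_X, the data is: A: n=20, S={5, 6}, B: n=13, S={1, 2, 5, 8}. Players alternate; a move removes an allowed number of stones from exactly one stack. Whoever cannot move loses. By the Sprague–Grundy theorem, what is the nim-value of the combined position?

0

Stack A, S = {5, 6}:
n :  0  1  2  3  4  5  6  7  8  9 10 11 12 13 14 15 16 17 18 19 20
G :  0  0  0  0  0  1  1  1  1  1  2  0  0  0  0  0  1  1  1  1  1
G_A(20) = 1.
Stack B, S = {1, 2, 5, 8}:
G(0) = 0
G(1) = mex{0} = 1
G(2) = mex{1,0} = 2
G(3) = mex{2,1} = 0
G(4) = mex{0,2} = 1
G(5) = mex{1,0,0} = 2
G(6) = mex{2,1,1} = 0
G(7) = mex{0,2,2} = 1
G(8) = mex{1,0,0,0} = 2
G(9) = mex{2,1,1,1} = 0
G(10) = mex{0,2,2,2} = 1
G(11) = mex{1,0,0,0} = 2
G(12) = mex{2,1,1,1} = 0
G(13) = mex{0,2,2,2} = 1
G_B(13) = 1.
Combined Grundy value = 1 ⊕ 1 = 0.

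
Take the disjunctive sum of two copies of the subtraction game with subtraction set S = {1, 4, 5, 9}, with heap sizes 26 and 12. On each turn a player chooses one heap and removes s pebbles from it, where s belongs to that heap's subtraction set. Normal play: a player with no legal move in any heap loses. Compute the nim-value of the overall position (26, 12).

All heaps use S = {1, 4, 5, 9}:
G(0) = 0
G(1) = mex{0} = 1
G(2) = mex{1} = 0
G(3) = mex{0} = 1
G(4) = mex{1,0} = 2
G(5) = mex{2,1,0} = 3
G(6) = mex{3,0,1} = 2
G(7) = mex{2,1,0} = 3
G(8) = mex{3,2,1} = 0
G(9) = mex{0,3,2,0} = 1
G(10) = mex{1,2,3,1} = 0
G(11) = mex{0,3,2,0} = 1
G(12) = mex{1,0,3,1} = 2
G(13) = mex{2,1,0,2} = 3
G(14) = mex{3,0,1,3} = 2
G(15) = mex{2,1,0,2} = 3
G(16) = mex{3,2,1,3} = 0
G(17) = mex{0,3,2,0} = 1
G(18) = mex{1,2,3,1} = 0
G(19) = mex{0,3,2,0} = 1
G(20) = mex{1,0,3,1} = 2
G(21) = mex{2,1,0,2} = 3
G(22) = mex{3,0,1,3} = 2
G(23) = mex{2,1,0,2} = 3
G(24) = mex{3,2,1,3} = 0
G(25) = mex{0,3,2,0} = 1
G(26) = mex{1,2,3,1} = 0
Heap A: G(26) = 0.
Heap B: G(12) = 2.
Combined Grundy value = 0 ⊕ 2 = 2.

2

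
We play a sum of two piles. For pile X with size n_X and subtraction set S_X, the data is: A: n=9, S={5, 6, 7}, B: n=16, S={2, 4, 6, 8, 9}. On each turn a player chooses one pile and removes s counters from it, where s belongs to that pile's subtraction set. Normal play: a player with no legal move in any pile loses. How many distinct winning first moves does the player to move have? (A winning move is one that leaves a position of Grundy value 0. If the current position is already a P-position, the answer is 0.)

Pile A, S = {5, 6, 7}:
G(0) = 0
G(1) = mex{} = 0
G(2) = mex{} = 0
G(3) = mex{} = 0
G(4) = mex{} = 0
G(5) = mex{0} = 1
G(6) = mex{0,0} = 1
G(7) = mex{0,0,0} = 1
G(8) = mex{0,0,0} = 1
G(9) = mex{0,0,0} = 1
G_A(9) = 1.
Pile B, S = {2, 4, 6, 8, 9}:
n :  0  1  2  3  4  5  6  7  8  9 10 11 12 13 14 15 16
G :  0  0  1  1  2  2  3  3  4  4  5  0  0  1  1  2  2
G_B(16) = 2.
Combined Grundy value = 1 ⊕ 2 = 3.
A winning move leaves total XOR = 0, i.e. changes one component's Grundy value g to g ⊕ X where X is the current total.
Pile A: need g' = 1⊕3 = 2. Options: 9−5→G=0, 9−6→G=0, 9−7→G=0. Hits: 0.
Pile B: need g' = 2⊕3 = 1. Options: 16−2→G=1, 16−4→G=0, 16−6→G=5, 16−8→G=4, 16−9→G=3. Hits: 1.

1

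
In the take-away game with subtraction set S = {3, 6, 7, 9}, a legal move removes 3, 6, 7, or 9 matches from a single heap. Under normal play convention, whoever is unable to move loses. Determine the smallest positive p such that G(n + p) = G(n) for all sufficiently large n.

12

n :  0  1  2  3  4  5  6  7  8  9 10 11 12 13 14 15 16 17 18 19 20 21 22 23 24 25
G :  0  0  0  1  1  1  2  2  2  3  3  3  0  0  0  1  1  1  2  2  2  3  3  3  0  0
G(n+12) = G(n) holds for n = 0,…,8 (a full window of length max(S) = 9), so the sequence is purely periodic with period 12.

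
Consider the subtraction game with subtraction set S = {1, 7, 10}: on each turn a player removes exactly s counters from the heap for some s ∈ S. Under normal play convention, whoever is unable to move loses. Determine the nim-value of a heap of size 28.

G(0) = 0
G(1) = mex{0} = 1
G(2) = mex{1} = 0
G(3) = mex{0} = 1
G(4) = mex{1} = 0
G(5) = mex{0} = 1
G(6) = mex{1} = 0
G(7) = mex{0,0} = 1
G(8) = mex{1,1} = 0
G(9) = mex{0,0} = 1
G(10) = mex{1,1,0} = 2
G(11) = mex{2,0,1} = 3
G(12) = mex{3,1,0} = 2
G(13) = mex{2,0,1} = 3
G(14) = mex{3,1,0} = 2
G(15) = mex{2,0,1} = 3
G(16) = mex{3,1,0} = 2
G(17) = mex{2,2,1} = 0
G(18) = mex{0,3,0} = 1
G(19) = mex{1,2,1} = 0
G(20) = mex{0,3,2} = 1
G(21) = mex{1,2,3} = 0
G(22) = mex{0,3,2} = 1
G(23) = mex{1,2,3} = 0
G(24) = mex{0,0,2} = 1
G(25) = mex{1,1,3} = 0
G(26) = mex{0,0,2} = 1
G(27) = mex{1,1,0} = 2
G(28) = mex{2,0,1} = 3

3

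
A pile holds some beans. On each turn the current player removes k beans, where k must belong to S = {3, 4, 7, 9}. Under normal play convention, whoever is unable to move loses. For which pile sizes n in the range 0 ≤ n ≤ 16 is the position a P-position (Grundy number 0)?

0, 1, 2, 12, 13, 14

n :  0  1  2  3  4  5  6  7  8  9 10 11 12 13 14 15 16
G :  0  0  0  1  1  1  2  2  2  3  3  3  0  0  0  1  1
P-positions are exactly the n with G(n) = 0.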